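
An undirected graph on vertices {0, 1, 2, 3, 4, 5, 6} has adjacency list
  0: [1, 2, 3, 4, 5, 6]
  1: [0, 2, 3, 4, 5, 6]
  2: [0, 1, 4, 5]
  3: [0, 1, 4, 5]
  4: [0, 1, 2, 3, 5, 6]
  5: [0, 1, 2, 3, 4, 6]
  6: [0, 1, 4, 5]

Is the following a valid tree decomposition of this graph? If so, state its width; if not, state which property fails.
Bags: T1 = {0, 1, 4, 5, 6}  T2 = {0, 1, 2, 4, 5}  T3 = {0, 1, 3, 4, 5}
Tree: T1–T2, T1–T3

Yes; width 4.

Vertex coverage: the bags together contain {0, 1, 2, 3, 4, 5, 6}, the full vertex set. Edge coverage: each edge of G has both endpoints in at least one bag. Running intersection: for every vertex, the bags containing it form a connected subtree. All three properties hold, so this is a valid tree decomposition of width max|bag| − 1 = 4, and hence tw(G) ≤ 4.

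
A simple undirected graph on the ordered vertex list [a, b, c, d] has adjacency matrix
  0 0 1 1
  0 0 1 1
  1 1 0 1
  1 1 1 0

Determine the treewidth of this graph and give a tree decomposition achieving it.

Each bag holds 3 vertices, so the decomposition has width 2, which upper-bounds the treewidth. Conversely, {a, c, d} is a clique of size 3, and the vertices of any clique must share a bag in every tree decomposition; so some bag has ≥ 3 vertices and tw(G) ≥ 2. The upper and lower bounds meet at 2, so that is the treewidth.

Treewidth 2.
Bags: B1 = {b, c, d}  B2 = {a, c, d}
Tree: B1–B2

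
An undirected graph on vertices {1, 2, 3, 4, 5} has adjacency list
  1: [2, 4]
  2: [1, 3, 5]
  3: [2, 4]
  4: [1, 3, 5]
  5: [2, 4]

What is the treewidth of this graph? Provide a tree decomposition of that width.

Treewidth 2.
Bags: B1 = {2, 4, 5}  B2 = {1, 2, 4}  B3 = {2, 3, 4}
Tree: B1–B2, B2–B3

Every bag has size at most 3, so the width is 3 − 1 = 2 and tw(G) ≤ 2. Since 2–5–4–1–2 is a cycle in G, G is not acyclic. Forests are exactly the graphs of treewidth ≤ 1, so tw(G) ≥ 2. Therefore the treewidth is 2.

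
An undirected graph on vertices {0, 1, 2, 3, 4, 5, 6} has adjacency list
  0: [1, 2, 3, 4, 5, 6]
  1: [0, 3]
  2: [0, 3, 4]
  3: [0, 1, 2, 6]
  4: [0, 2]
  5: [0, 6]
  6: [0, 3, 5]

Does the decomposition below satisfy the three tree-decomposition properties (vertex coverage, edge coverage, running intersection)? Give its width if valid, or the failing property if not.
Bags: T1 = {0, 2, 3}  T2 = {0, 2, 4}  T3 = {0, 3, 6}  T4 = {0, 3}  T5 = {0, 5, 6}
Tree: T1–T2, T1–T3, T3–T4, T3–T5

A tree decomposition must satisfy three properties: every vertex lies in some bag; for every edge, both endpoints lie together in some bag; and for every vertex, the bags containing it form a connected subtree. Here vertex 1 appears in no bag, so the decomposition is invalid.

No — vertex 1 appears in no bag.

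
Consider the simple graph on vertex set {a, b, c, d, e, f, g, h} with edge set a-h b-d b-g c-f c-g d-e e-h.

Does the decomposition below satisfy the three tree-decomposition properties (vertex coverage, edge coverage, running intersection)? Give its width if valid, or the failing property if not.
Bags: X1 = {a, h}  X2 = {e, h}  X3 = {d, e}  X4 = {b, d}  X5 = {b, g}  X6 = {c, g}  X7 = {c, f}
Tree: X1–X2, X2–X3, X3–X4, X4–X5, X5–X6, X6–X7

Yes; width 1.

Vertex coverage: the bags together contain {a, b, c, d, e, f, g, h}, the full vertex set. Edge coverage: each edge of G has both endpoints in at least one bag. Running intersection: for every vertex, the bags containing it form a connected subtree. All three properties hold, so this is a valid tree decomposition of width max|bag| − 1 = 1, and hence tw(G) ≤ 1.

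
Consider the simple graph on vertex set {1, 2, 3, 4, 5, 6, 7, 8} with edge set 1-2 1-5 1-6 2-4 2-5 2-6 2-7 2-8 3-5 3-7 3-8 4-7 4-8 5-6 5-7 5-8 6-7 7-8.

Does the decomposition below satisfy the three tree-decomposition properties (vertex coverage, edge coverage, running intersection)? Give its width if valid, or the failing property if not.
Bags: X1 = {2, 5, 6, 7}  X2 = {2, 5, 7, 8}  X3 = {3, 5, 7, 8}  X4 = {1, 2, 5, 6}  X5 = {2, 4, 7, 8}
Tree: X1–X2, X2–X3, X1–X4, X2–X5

Yes; width 3.

Every vertex of G appears in some bag (union = {1, 2, 3, 4, 5, 6, 7, 8}); every edge is covered by a bag; and for each vertex v the set of bags containing v is connected in the bag tree. The decomposition is therefore valid. The largest bag has 4 vertices, so the width is 3.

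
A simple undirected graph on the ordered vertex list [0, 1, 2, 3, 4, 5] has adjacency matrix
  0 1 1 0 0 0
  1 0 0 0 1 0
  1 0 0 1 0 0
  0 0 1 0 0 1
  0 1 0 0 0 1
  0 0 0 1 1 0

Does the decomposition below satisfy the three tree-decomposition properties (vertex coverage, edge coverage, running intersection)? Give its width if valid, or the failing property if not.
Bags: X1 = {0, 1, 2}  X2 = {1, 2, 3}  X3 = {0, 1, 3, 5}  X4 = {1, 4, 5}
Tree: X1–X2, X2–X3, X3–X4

A tree decomposition must satisfy three properties: every vertex lies in some bag; for every edge, both endpoints lie together in some bag; and for every vertex, the bags containing it form a connected subtree. Here bags containing vertex 0 are not connected in the tree, so the decomposition is invalid.

No — bags containing vertex 0 are not connected in the tree.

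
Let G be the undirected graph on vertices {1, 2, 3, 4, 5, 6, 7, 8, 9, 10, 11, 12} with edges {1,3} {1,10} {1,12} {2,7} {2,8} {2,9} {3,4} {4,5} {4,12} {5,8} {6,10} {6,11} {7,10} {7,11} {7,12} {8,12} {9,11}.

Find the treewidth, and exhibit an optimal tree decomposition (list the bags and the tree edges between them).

The largest bag has 4 vertices, giving width 3; this decomposition certifies tw(G) ≤ 3. For the lower bound: the 4 vertex sets {6,9,11}, {10}, {7}, {1,2,8,12} are disjoint, each induces a connected subgraph, and every pair is joined by at least one edge of G. Contracting each set to a single vertex therefore yields K_{4} as a minor, and since treewidth is minor-monotone, tw(G) ≥ tw(K_{4}) = 3. Combining the bounds, tw(G) = 3.

Treewidth 3.
One optimal decomposition is:
Bags: B1 = {6, 9, 10, 11}  B2 = {7, 9, 10, 11}  B3 = {2, 7, 9, 10}  B4 = {1, 2, 7, 10}  B5 = {1, 2, 7, 12}  B6 = {1, 2, 8, 12}  B7 = {1, 3, 8, 12}  B8 = {3, 4, 8, 12}  B9 = {3, 4, 5, 8}
Tree: B1–B2, B2–B3, B3–B4, B4–B5, B5–B6, B6–B7, B7–B8, B8–B9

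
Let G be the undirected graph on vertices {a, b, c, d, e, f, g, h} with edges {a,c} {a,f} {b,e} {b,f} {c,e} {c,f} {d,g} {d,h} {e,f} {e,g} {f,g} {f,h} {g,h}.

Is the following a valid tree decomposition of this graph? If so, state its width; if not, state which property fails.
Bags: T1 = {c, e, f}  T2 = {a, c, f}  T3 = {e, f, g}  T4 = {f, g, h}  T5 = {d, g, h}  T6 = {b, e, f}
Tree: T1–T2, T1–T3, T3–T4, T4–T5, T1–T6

Vertex coverage: the bags together contain {a, b, c, d, e, f, g, h}, the full vertex set. Edge coverage: each edge of G has both endpoints in at least one bag. Running intersection: for every vertex, the bags containing it form a connected subtree. All three properties hold, so this is a valid tree decomposition of width max|bag| − 1 = 2, and hence tw(G) ≤ 2.

Yes; width 2.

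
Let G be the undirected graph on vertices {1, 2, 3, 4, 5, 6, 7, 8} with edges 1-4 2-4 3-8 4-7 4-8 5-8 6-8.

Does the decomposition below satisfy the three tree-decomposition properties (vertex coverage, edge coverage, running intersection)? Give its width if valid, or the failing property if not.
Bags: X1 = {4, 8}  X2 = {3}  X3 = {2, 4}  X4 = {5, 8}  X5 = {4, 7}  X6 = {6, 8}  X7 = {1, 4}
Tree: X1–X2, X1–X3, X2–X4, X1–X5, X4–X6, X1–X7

A tree decomposition must satisfy three properties: every vertex lies in some bag; for every edge, both endpoints lie together in some bag; and for every vertex, the bags containing it form a connected subtree. Here edge (8,3) lies in no bag, so the decomposition is invalid.

No — edge (8,3) lies in no bag.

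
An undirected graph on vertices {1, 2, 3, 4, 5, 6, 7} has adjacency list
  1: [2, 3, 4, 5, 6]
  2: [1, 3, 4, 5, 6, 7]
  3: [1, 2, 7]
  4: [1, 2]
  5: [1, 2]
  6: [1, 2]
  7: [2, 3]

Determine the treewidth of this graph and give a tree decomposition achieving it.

Treewidth 2.
One optimal decomposition is:
Bags: B1 = {1, 2, 4}  B2 = {1, 2, 3}  B3 = {1, 2, 6}  B4 = {2, 3, 7}  B5 = {1, 2, 5}
Tree: B1–B2, B1–B3, B2–B4, B2–B5

The largest bag has 3 vertices, giving width 2; this decomposition certifies tw(G) ≤ 2. For the lower bound, the 3 vertices {1, 2, 3} are pairwise adjacent, and any tree decomposition puts a clique entirely inside one bag — forcing width ≥ 2. The upper and lower bounds meet at 2, so that is the treewidth.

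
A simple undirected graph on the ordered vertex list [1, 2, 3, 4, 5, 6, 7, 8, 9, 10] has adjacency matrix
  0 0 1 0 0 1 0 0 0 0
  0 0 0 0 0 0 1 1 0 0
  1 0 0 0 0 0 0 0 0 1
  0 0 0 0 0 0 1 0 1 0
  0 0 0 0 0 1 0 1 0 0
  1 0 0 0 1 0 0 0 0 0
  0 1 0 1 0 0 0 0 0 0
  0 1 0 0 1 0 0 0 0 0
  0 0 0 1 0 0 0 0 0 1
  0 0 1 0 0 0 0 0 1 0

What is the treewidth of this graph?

A width-2 tree decomposition is:
Bags: B1 = {1, 3, 10}  B2 = {1, 9, 10}  B3 = {1, 4, 9}  B4 = {1, 4, 7}  B5 = {1, 2, 7}  B6 = {1, 2, 8}  B7 = {1, 5, 8}  B8 = {1, 5, 6}
Tree: B1–B2, B2–B3, B3–B4, B4–B5, B5–B6, B6–B7, B7–B8
Each bag holds 3 vertices, so the decomposition has width 2, which upper-bounds the treewidth. The edges 1–3–10–9–4–7–2–8–5–6–1 form a cycle, so G is not a tree and its treewidth is at least 2. Therefore the treewidth is 2.

2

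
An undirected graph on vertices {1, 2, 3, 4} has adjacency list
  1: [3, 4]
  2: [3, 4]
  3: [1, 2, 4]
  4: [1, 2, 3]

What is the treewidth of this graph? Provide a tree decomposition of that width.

Every bag has size at most 3, so the width is 3 − 1 = 2 and tw(G) ≤ 2. On the other hand G contains the 3-clique {1, 3, 4}. A clique must lie in a single bag of any decomposition, so no decomposition can have width below 2. Therefore the treewidth is 2.

Treewidth 2.
One optimal decomposition is:
Bags: B1 = {1, 3, 4}  B2 = {2, 3, 4}
Tree: B1–B2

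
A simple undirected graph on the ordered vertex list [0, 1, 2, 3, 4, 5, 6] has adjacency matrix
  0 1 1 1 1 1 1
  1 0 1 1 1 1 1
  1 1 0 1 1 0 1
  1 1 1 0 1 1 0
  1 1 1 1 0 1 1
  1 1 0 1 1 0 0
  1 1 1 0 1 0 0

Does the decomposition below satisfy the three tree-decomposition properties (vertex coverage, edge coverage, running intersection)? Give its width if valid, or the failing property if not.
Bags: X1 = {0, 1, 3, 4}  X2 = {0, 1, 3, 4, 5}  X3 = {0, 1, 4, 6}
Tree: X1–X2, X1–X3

A tree decomposition must satisfy three properties: every vertex lies in some bag; for every edge, both endpoints lie together in some bag; and for every vertex, the bags containing it form a connected subtree. Here vertex 2 appears in no bag, so the decomposition is invalid.

No — vertex 2 appears in no bag.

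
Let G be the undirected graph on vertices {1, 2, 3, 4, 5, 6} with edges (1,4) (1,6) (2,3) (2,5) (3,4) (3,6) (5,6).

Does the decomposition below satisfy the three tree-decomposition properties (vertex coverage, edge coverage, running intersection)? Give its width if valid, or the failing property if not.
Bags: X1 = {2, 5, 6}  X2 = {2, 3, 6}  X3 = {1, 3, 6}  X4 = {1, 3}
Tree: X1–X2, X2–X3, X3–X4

A tree decomposition must satisfy three properties: every vertex lies in some bag; for every edge, both endpoints lie together in some bag; and for every vertex, the bags containing it form a connected subtree. Here vertex 4 appears in no bag, so the decomposition is invalid.

No — vertex 4 appears in no bag.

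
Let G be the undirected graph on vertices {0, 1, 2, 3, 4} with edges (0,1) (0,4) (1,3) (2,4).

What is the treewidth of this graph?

A width-1 tree decomposition is:
Bags: B1 = {1, 3}  B2 = {0, 1}  B3 = {0, 4}  B4 = {2, 4}
Tree: B1–B2, B2–B3, B3–B4
The largest bag has 2 vertices, giving width 1; this decomposition certifies tw(G) ≤ 1. Since G has at least one edge (e.g. 3–1), it is not an edgeless graph, so tw(G) ≥ 1. Hence tw(G) = 1 exactly.

1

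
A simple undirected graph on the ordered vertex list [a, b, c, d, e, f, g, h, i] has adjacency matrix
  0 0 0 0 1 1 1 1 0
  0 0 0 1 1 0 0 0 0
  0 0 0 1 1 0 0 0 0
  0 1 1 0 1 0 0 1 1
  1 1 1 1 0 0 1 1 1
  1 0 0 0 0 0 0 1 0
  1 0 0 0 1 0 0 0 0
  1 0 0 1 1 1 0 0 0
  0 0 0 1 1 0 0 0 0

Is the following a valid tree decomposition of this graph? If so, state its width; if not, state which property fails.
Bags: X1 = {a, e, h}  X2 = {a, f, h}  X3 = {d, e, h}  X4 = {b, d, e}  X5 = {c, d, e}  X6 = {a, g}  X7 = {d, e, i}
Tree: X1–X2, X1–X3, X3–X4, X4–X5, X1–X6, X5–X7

No — edge (e,g) lies in no bag.

A tree decomposition must satisfy three properties: every vertex lies in some bag; for every edge, both endpoints lie together in some bag; and for every vertex, the bags containing it form a connected subtree. Here edge (e,g) lies in no bag, so the decomposition is invalid.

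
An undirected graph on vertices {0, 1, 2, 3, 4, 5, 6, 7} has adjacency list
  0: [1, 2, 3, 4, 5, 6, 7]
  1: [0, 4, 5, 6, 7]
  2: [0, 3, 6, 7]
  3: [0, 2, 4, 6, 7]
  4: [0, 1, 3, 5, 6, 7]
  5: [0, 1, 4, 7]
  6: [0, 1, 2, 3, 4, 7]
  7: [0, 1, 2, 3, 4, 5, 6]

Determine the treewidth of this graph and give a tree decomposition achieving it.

Treewidth 4.
One such decomposition:
Bags: B1 = {0, 2, 3, 6, 7}  B2 = {0, 3, 4, 6, 7}  B3 = {0, 1, 4, 6, 7}  B4 = {0, 1, 4, 5, 7}
Tree: B1–B2, B2–B3, B3–B4

Every bag has size at most 5, so the width is 5 − 1 = 4 and tw(G) ≤ 4. For the lower bound, the 5 vertices {0, 2, 3, 6, 7} are pairwise adjacent, and any tree decomposition puts a clique entirely inside one bag — forcing width ≥ 4. Combining the bounds, tw(G) = 4.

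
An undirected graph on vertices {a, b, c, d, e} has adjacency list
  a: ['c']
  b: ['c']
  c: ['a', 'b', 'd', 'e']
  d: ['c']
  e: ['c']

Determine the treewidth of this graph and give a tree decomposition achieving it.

Treewidth 1.
Bags: B1 = {c, e}  B2 = {c, d}  B3 = {a, c}  B4 = {b, c}
Tree: B1–B2, B2–B3, B1–B4

Each bag holds 2 vertices, so the decomposition has width 1, which upper-bounds the treewidth. Any graph with an edge has treewidth ≥ 1, and G has the edge e–c. Hence tw(G) = 1 exactly.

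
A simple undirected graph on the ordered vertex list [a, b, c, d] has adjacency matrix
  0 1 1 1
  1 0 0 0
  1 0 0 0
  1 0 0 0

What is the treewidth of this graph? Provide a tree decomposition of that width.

Treewidth 1.
Bags: B1 = {a, b}  B2 = {a, c}  B3 = {a, d}
Tree: B1–B2, B2–B3

The largest bag has 2 vertices, giving width 1; this decomposition certifies tw(G) ≤ 1. Any graph with an edge has treewidth ≥ 1, and G has the edge a–b. Combining the bounds, tw(G) = 1.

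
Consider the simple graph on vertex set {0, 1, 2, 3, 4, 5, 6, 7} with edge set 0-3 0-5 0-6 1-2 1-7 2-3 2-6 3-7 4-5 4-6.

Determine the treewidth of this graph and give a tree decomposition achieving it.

The largest bag has 3 vertices, giving width 2; this decomposition certifies tw(G) ≤ 2. For the lower bound, G contains the cycle 1–7–3–2–1, so G is not a forest; only forests have treewidth ≤ 1, hence tw(G) ≥ 2. Combining the bounds, tw(G) = 2.

Treewidth 2.
One such decomposition:
Bags: B1 = {1, 2, 7}  B2 = {2, 3, 7}  B3 = {2, 3, 6}  B4 = {0, 3, 6}  B5 = {0, 4, 6}  B6 = {0, 4, 5}
Tree: B1–B2, B2–B3, B3–B4, B4–B5, B5–B6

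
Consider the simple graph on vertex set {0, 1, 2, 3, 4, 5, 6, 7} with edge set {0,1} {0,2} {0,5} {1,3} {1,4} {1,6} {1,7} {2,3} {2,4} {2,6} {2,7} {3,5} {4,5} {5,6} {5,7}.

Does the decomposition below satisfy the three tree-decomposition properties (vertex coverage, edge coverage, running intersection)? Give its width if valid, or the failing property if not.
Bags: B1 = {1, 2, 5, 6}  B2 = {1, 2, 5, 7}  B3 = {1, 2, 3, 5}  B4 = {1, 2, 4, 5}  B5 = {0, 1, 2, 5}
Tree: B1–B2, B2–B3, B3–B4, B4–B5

Yes; width 3.

Vertex coverage: the bags together contain {0, 1, 2, 3, 4, 5, 6, 7}, the full vertex set. Edge coverage: each edge of G has both endpoints in at least one bag. Running intersection: for every vertex, the bags containing it form a connected subtree. All three properties hold, so this is a valid tree decomposition of width max|bag| − 1 = 3, and hence tw(G) ≤ 3.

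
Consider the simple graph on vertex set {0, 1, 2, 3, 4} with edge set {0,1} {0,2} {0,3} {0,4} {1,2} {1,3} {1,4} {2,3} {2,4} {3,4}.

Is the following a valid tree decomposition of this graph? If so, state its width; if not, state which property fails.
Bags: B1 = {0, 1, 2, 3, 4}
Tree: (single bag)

Yes; width 4.

Checking the three conditions: (i) the bags cover all of {0, 1, 2, 3, 4}; (ii) for each edge, some bag contains both endpoints; (iii) the bags containing any fixed vertex form a subtree. All hold, so the decomposition is valid with width 5 − 1 = 4.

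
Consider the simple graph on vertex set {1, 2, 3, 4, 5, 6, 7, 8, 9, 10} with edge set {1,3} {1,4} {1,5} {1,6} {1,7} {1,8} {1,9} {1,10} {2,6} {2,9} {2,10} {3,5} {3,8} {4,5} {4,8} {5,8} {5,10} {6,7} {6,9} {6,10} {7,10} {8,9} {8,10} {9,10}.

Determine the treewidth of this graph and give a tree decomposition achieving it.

Each bag holds 4 vertices, so the decomposition has width 3, which upper-bounds the treewidth. Conversely, {1, 8, 9, 10} is a clique of size 4, and the vertices of any clique must share a bag in every tree decomposition; so some bag has ≥ 4 vertices and tw(G) ≥ 3. Combining the bounds, tw(G) = 3.

Treewidth 3.
One optimal decomposition is:
Bags: B1 = {1, 5, 8, 10}  B2 = {1, 8, 9, 10}  B3 = {1, 3, 5, 8}  B4 = {1, 4, 5, 8}  B5 = {1, 6, 9, 10}  B6 = {2, 6, 9, 10}  B7 = {1, 6, 7, 10}
Tree: B1–B2, B1–B3, B3–B4, B2–B5, B5–B6, B5–B7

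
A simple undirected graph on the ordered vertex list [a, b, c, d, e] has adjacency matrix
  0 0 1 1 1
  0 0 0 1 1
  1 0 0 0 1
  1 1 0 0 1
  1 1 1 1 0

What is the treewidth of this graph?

A width-2 tree decomposition is:
Bags: B1 = {a, d, e}  B2 = {a, c, e}  B3 = {b, d, e}
Tree: B1–B2, B1–B3
The largest bag has 3 vertices, giving width 2; this decomposition certifies tw(G) ≤ 2. Conversely, {a, d, e} is a clique of size 3, and the vertices of any clique must share a bag in every tree decomposition; so some bag has ≥ 3 vertices and tw(G) ≥ 2. Therefore the treewidth is 2.

2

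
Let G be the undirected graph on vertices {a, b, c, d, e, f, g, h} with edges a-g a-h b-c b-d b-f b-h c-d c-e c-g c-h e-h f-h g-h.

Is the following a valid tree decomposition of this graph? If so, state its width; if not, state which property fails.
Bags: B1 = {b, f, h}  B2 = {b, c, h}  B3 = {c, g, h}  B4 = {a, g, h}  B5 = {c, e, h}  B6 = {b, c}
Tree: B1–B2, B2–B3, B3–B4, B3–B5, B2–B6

No — vertex d appears in no bag.

A tree decomposition must satisfy three properties: every vertex lies in some bag; for every edge, both endpoints lie together in some bag; and for every vertex, the bags containing it form a connected subtree. Here vertex d appears in no bag, so the decomposition is invalid.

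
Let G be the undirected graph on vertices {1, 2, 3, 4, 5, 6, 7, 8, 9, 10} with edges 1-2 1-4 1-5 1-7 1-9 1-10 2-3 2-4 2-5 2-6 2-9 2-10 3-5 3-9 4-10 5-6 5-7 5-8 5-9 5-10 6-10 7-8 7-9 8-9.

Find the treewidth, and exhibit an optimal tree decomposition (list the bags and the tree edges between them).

The largest bag has 4 vertices, giving width 3; this decomposition certifies tw(G) ≤ 3. On the other hand G contains the 4-clique {1, 2, 4, 10}. A clique must lie in a single bag of any decomposition, so no decomposition can have width below 3. Hence tw(G) = 3 exactly.

Treewidth 3.
Bags: B1 = {1, 2, 5, 9}  B2 = {1, 5, 7, 9}  B3 = {5, 7, 8, 9}  B4 = {1, 2, 5, 10}  B5 = {1, 2, 4, 10}  B6 = {2, 5, 6, 10}  B7 = {2, 3, 5, 9}
Tree: B1–B2, B2–B3, B1–B4, B4–B5, B4–B6, B1–B7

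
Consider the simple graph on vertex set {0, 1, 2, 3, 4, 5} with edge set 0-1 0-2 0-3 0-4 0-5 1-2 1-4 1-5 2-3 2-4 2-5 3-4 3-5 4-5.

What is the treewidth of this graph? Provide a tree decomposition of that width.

Treewidth 4.
One such decomposition:
Bags: B1 = {0, 2, 3, 4, 5}  B2 = {0, 1, 2, 4, 5}
Tree: B1–B2

Each bag holds 5 vertices, so the decomposition has width 4, which upper-bounds the treewidth. Conversely, {0, 1, 2, 4, 5} is a clique of size 5, and the vertices of any clique must share a bag in every tree decomposition; so some bag has ≥ 5 vertices and tw(G) ≥ 4. The upper and lower bounds meet at 4, so that is the treewidth.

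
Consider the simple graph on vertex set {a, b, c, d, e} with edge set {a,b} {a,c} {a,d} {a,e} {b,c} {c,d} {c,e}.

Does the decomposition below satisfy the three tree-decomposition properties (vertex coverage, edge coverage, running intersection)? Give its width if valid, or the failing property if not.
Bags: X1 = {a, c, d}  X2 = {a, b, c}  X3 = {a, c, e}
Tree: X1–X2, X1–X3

Every vertex of G appears in some bag (union = {a, b, c, d, e}); every edge is covered by a bag; and for each vertex v the set of bags containing v is connected in the bag tree. The decomposition is therefore valid. The largest bag has 3 vertices, so the width is 2.

Yes; width 2.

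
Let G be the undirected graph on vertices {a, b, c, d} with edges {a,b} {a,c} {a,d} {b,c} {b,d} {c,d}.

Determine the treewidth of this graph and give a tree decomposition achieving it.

Treewidth 3.
Bags: B1 = {a, b, c, d}
Tree: (single bag)

A single bag containing all 4 vertices is trivially a valid decomposition of width 3. On the other hand G contains the 4-clique {a, b, c, d}. A clique must lie in a single bag of any decomposition, so no decomposition can have width below 3. The upper and lower bounds meet at 3, so that is the treewidth.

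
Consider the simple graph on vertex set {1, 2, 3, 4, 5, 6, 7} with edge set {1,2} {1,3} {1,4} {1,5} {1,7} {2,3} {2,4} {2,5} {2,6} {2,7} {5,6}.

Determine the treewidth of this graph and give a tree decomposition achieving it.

Treewidth 2.
One such decomposition:
Bags: B1 = {1, 2, 5}  B2 = {2, 5, 6}  B3 = {1, 2, 4}  B4 = {1, 2, 3}  B5 = {1, 2, 7}
Tree: B1–B2, B1–B3, B3–B4, B4–B5

Each bag holds 3 vertices, so the decomposition has width 2, which upper-bounds the treewidth. On the other hand G contains the 3-clique {1, 2, 3}. A clique must lie in a single bag of any decomposition, so no decomposition can have width below 2. Therefore the treewidth is 2.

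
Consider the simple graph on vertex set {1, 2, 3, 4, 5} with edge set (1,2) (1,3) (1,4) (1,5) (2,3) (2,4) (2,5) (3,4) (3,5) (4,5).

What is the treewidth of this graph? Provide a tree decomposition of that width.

With just one bag of size 5, the width is 5 − 1 = 4, so tw(G) ≤ 4. On the other hand G contains the 5-clique {1, 2, 3, 4, 5}. A clique must lie in a single bag of any decomposition, so no decomposition can have width below 4. Combining the bounds, tw(G) = 4.

Treewidth 4.
Bags: B1 = {1, 2, 3, 4, 5}
Tree: (single bag)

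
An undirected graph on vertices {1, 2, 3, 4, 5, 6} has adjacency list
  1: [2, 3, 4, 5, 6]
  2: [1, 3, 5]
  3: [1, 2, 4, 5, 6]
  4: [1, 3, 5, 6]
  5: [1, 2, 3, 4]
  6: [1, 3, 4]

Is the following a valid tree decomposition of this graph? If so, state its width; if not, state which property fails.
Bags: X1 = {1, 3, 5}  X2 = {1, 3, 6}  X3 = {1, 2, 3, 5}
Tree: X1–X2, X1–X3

A tree decomposition must satisfy three properties: every vertex lies in some bag; for every edge, both endpoints lie together in some bag; and for every vertex, the bags containing it form a connected subtree. Here vertex 4 appears in no bag, so the decomposition is invalid.

No — vertex 4 appears in no bag.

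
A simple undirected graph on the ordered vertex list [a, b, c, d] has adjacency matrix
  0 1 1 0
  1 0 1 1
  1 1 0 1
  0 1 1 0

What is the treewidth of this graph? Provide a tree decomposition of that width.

The largest bag has 3 vertices, giving width 2; this decomposition certifies tw(G) ≤ 2. For the lower bound, the 3 vertices {b, c, d} are pairwise adjacent, and any tree decomposition puts a clique entirely inside one bag — forcing width ≥ 2. Hence tw(G) = 2 exactly.

Treewidth 2.
Bags: B1 = {a, b, c}  B2 = {b, c, d}
Tree: B1–B2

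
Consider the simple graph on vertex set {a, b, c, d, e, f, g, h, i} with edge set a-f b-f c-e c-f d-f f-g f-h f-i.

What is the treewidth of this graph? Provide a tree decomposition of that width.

Treewidth 1.
Bags: B1 = {c, f}  B2 = {c, e}  B3 = {d, f}  B4 = {b, f}  B5 = {f, i}  B6 = {f, g}  B7 = {a, f}  B8 = {f, h}
Tree: B1–B2, B1–B3, B3–B4, B3–B5, B1–B6, B1–B7, B7–B8

Each bag holds 2 vertices, so the decomposition has width 1, which upper-bounds the treewidth. Since G has at least one edge (e.g. f–c), it is not an edgeless graph, so tw(G) ≥ 1. Combining the bounds, tw(G) = 1.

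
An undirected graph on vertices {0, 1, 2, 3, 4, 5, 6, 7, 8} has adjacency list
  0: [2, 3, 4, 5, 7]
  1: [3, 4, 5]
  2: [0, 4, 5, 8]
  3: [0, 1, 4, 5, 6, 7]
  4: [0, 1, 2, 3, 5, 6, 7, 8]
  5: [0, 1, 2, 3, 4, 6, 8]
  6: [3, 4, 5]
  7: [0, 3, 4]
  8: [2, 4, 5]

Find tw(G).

A width-3 tree decomposition is:
Bags: B1 = {0, 3, 4, 5}  B2 = {0, 3, 4, 7}  B3 = {3, 4, 5, 6}  B4 = {1, 3, 4, 5}  B5 = {0, 2, 4, 5}  B6 = {2, 4, 5, 8}
Tree: B1–B2, B1–B3, B3–B4, B1–B5, B5–B6
Each bag holds 4 vertices, so the decomposition has width 3, which upper-bounds the treewidth. Conversely, {2, 4, 5, 8} is a clique of size 4, and the vertices of any clique must share a bag in every tree decomposition; so some bag has ≥ 4 vertices and tw(G) ≥ 3. Therefore the treewidth is 3.

3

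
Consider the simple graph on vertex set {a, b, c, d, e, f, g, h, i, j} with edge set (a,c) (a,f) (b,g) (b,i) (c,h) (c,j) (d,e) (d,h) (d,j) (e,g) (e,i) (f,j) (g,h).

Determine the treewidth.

A width-2 tree decomposition is:
Bags: B1 = {b, g, i}  B2 = {e, g, i}  B3 = {e, g, h}  B4 = {d, e, h}  B5 = {c, d, h}  B6 = {c, d, j}  B7 = {a, c, j}  B8 = {a, f, j}
Tree: B1–B2, B2–B3, B3–B4, B4–B5, B5–B6, B6–B7, B7–B8
The largest bag has 3 vertices, giving width 2; this decomposition certifies tw(G) ≤ 2. For the lower bound, G contains the cycle b–i–e–g–b, so G is not a forest; only forests have treewidth ≤ 1, hence tw(G) ≥ 2. The upper and lower bounds meet at 2, so that is the treewidth.

2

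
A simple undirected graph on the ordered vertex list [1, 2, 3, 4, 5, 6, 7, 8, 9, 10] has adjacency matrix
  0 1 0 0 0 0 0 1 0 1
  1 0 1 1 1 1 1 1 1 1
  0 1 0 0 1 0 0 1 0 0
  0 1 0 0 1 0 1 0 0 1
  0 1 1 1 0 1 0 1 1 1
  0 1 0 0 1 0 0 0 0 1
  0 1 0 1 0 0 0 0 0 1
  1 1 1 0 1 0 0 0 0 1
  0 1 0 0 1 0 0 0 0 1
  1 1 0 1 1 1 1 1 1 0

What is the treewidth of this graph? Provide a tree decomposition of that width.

Every bag has size at most 4, so the width is 4 − 1 = 3 and tw(G) ≤ 3. On the other hand G contains the 4-clique {1, 2, 8, 10}. A clique must lie in a single bag of any decomposition, so no decomposition can have width below 3. Combining the bounds, tw(G) = 3.

Treewidth 3.
One such decomposition:
Bags: B1 = {2, 5, 8, 10}  B2 = {2, 5, 9, 10}  B3 = {2, 4, 5, 10}  B4 = {2, 5, 6, 10}  B5 = {2, 4, 7, 10}  B6 = {2, 3, 5, 8}  B7 = {1, 2, 8, 10}
Tree: B1–B2, B2–B3, B2–B4, B3–B5, B1–B6, B1–B7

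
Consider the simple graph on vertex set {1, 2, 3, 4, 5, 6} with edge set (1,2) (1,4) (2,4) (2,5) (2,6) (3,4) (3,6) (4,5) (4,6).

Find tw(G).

2

A width-2 tree decomposition is:
Bags: B1 = {1, 2, 4}  B2 = {2, 4, 6}  B3 = {3, 4, 6}  B4 = {2, 4, 5}
Tree: B1–B2, B2–B3, B1–B4
Every bag has size at most 3, so the width is 3 − 1 = 2 and tw(G) ≤ 2. For the lower bound, the 3 vertices {1, 2, 4} are pairwise adjacent, and any tree decomposition puts a clique entirely inside one bag — forcing width ≥ 2. Hence tw(G) = 2 exactly.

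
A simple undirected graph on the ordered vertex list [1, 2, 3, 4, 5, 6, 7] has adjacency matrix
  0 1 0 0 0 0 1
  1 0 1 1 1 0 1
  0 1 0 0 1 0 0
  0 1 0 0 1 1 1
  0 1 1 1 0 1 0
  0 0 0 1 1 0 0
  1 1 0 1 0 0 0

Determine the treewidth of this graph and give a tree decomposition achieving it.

The largest bag has 3 vertices, giving width 2; this decomposition certifies tw(G) ≤ 2. Conversely, {1, 2, 7} is a clique of size 3, and the vertices of any clique must share a bag in every tree decomposition; so some bag has ≥ 3 vertices and tw(G) ≥ 2. Hence tw(G) = 2 exactly.

Treewidth 2.
One optimal decomposition is:
Bags: B1 = {1, 2, 7}  B2 = {2, 4, 7}  B3 = {2, 4, 5}  B4 = {4, 5, 6}  B5 = {2, 3, 5}
Tree: B1–B2, B2–B3, B3–B4, B3–B5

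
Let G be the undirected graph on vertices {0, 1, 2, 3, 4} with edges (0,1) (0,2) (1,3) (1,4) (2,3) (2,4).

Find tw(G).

2

A width-2 tree decomposition is:
Bags: B1 = {1, 2, 3}  B2 = {1, 2, 4}  B3 = {0, 1, 2}
Tree: B1–B2, B2–B3
The largest bag has 3 vertices, giving width 2; this decomposition certifies tw(G) ≤ 2. Since 3–2–4–1–3 is a cycle in G, G is not acyclic. Forests are exactly the graphs of treewidth ≤ 1, so tw(G) ≥ 2. The upper and lower bounds meet at 2, so that is the treewidth.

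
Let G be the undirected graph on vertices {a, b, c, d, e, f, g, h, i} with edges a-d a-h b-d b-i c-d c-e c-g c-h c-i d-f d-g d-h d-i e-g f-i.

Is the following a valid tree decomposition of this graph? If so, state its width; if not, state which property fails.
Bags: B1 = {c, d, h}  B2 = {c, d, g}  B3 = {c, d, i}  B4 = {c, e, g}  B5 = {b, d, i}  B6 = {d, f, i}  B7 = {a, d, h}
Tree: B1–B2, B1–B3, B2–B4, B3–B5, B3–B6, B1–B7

Yes; width 2.

Checking the three conditions: (i) the bags cover all of {a, b, c, d, e, f, g, h, i}; (ii) for each edge, some bag contains both endpoints; (iii) the bags containing any fixed vertex form a subtree. All hold, so the decomposition is valid with width 3 − 1 = 2.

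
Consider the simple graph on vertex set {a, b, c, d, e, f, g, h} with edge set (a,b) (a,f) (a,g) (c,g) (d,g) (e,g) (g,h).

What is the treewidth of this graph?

1

A width-1 tree decomposition is:
Bags: B1 = {g, h}  B2 = {c, g}  B3 = {d, g}  B4 = {a, g}  B5 = {a, b}  B6 = {e, g}  B7 = {a, f}
Tree: B1–B2, B2–B3, B2–B4, B4–B5, B4–B6, B4–B7
Every bag has size at most 2, so the width is 2 − 1 = 1 and tw(G) ≤ 1. Since G has at least one edge (e.g. h–g), it is not an edgeless graph, so tw(G) ≥ 1. Hence tw(G) = 1 exactly.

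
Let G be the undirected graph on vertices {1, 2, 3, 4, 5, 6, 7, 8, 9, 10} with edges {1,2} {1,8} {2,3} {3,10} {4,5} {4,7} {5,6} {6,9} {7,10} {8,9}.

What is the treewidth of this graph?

A width-2 tree decomposition is:
Bags: B1 = {4, 5, 6}  B2 = {4, 6, 7}  B3 = {6, 7, 10}  B4 = {3, 6, 10}  B5 = {2, 3, 6}  B6 = {1, 2, 6}  B7 = {1, 6, 8}  B8 = {6, 8, 9}
Tree: B1–B2, B2–B3, B3–B4, B4–B5, B5–B6, B6–B7, B7–B8
Every bag has size at most 3, so the width is 3 − 1 = 2 and tw(G) ≤ 2. For the lower bound, G contains the cycle 6–5–4–7–10–3–2–1–8–9–6, so G is not a forest; only forests have treewidth ≤ 1, hence tw(G) ≥ 2. The upper and lower bounds meet at 2, so that is the treewidth.

2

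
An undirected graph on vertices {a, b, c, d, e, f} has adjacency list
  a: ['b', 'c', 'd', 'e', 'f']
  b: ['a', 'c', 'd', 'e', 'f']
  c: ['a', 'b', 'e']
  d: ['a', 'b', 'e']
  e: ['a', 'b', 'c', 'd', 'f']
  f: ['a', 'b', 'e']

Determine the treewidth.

3

A width-3 tree decomposition is:
Bags: B1 = {a, b, d, e}  B2 = {a, b, c, e}  B3 = {a, b, e, f}
Tree: B1–B2, B1–B3
Each bag holds 4 vertices, so the decomposition has width 3, which upper-bounds the treewidth. For the lower bound, the 4 vertices {a, b, d, e} are pairwise adjacent, and any tree decomposition puts a clique entirely inside one bag — forcing width ≥ 3. The upper and lower bounds meet at 3, so that is the treewidth.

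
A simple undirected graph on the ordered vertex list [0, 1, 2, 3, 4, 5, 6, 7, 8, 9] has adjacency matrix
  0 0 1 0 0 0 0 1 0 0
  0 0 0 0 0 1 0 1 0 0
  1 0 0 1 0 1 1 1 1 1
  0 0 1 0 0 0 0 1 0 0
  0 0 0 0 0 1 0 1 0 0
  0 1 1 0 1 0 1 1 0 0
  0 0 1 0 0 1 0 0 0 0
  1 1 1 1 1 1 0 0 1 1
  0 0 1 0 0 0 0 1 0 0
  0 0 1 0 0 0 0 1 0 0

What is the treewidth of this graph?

2

A width-2 tree decomposition is:
Bags: B1 = {2, 5, 7}  B2 = {2, 7, 8}  B3 = {2, 7, 9}  B4 = {2, 5, 6}  B5 = {2, 3, 7}  B6 = {1, 5, 7}  B7 = {4, 5, 7}  B8 = {0, 2, 7}
Tree: B1–B2, B2–B3, B1–B4, B1–B5, B1–B6, B1–B7, B2–B8
Each bag holds 3 vertices, so the decomposition has width 2, which upper-bounds the treewidth. On the other hand G contains the 3-clique {2, 5, 6}. A clique must lie in a single bag of any decomposition, so no decomposition can have width below 2. The upper and lower bounds meet at 2, so that is the treewidth.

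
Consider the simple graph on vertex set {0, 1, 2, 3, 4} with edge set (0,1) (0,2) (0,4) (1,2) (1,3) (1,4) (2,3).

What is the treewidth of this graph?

2

A width-2 tree decomposition is:
Bags: B1 = {0, 1, 2}  B2 = {1, 2, 3}  B3 = {0, 1, 4}
Tree: B1–B2, B1–B3
Each bag holds 3 vertices, so the decomposition has width 2, which upper-bounds the treewidth. For the lower bound, the 3 vertices {0, 1, 2} are pairwise adjacent, and any tree decomposition puts a clique entirely inside one bag — forcing width ≥ 2. Combining the bounds, tw(G) = 2.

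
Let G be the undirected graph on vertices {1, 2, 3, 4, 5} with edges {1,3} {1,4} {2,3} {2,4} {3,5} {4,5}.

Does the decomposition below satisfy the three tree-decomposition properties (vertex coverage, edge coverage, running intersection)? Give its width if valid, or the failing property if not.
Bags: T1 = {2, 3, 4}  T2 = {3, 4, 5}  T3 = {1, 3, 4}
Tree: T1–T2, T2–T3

Yes; width 2.

Every vertex of G appears in some bag (union = {1, 2, 3, 4, 5}); every edge is covered by a bag; and for each vertex v the set of bags containing v is connected in the bag tree. The decomposition is therefore valid. The largest bag has 3 vertices, so the width is 2.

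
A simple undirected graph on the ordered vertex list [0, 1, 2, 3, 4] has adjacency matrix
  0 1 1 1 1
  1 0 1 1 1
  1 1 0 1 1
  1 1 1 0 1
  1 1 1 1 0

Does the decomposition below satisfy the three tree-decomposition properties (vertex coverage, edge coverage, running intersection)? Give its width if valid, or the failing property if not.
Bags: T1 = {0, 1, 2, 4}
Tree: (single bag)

A tree decomposition must satisfy three properties: every vertex lies in some bag; for every edge, both endpoints lie together in some bag; and for every vertex, the bags containing it form a connected subtree. Here vertex 3 appears in no bag, so the decomposition is invalid.

No — vertex 3 appears in no bag.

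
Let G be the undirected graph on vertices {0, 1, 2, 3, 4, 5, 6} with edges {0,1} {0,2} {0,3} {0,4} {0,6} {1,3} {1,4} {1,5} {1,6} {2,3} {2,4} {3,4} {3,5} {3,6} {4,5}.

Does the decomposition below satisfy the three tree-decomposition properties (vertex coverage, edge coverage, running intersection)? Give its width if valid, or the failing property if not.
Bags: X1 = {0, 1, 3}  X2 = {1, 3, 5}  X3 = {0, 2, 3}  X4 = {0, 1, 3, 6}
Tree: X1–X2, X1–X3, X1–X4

A tree decomposition must satisfy three properties: every vertex lies in some bag; for every edge, both endpoints lie together in some bag; and for every vertex, the bags containing it form a connected subtree. Here vertex 4 appears in no bag, so the decomposition is invalid.

No — vertex 4 appears in no bag.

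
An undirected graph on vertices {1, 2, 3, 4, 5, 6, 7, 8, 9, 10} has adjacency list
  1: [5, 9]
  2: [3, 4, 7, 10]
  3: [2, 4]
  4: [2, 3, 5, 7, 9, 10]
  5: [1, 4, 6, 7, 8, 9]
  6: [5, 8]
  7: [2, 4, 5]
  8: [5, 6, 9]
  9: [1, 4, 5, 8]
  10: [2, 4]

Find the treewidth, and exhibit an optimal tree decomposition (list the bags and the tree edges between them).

The largest bag has 3 vertices, giving width 2; this decomposition certifies tw(G) ≤ 2. Conversely, {5, 8, 9} is a clique of size 3, and the vertices of any clique must share a bag in every tree decomposition; so some bag has ≥ 3 vertices and tw(G) ≥ 2. Hence tw(G) = 2 exactly.

Treewidth 2.
One such decomposition:
Bags: B1 = {5, 8, 9}  B2 = {4, 5, 9}  B3 = {4, 5, 7}  B4 = {1, 5, 9}  B5 = {2, 4, 7}  B6 = {2, 4, 10}  B7 = {5, 6, 8}  B8 = {2, 3, 4}
Tree: B1–B2, B2–B3, B1–B4, B3–B5, B5–B6, B1–B7, B6–B8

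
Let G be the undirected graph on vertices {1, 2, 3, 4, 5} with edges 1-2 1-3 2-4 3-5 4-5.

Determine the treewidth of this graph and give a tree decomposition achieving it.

The largest bag has 3 vertices, giving width 2; this decomposition certifies tw(G) ≤ 2. Since 4–5–3–1–2–4 is a cycle in G, G is not acyclic. Forests are exactly the graphs of treewidth ≤ 1, so tw(G) ≥ 2. Therefore the treewidth is 2.

Treewidth 2.
One such decomposition:
Bags: B1 = {3, 4, 5}  B2 = {1, 3, 4}  B3 = {1, 2, 4}
Tree: B1–B2, B2–B3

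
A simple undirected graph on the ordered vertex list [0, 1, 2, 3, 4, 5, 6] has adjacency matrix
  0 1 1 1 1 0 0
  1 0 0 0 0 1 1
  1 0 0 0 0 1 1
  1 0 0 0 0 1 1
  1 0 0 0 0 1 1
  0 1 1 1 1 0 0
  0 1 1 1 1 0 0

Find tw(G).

3

A width-3 tree decomposition is:
Bags: B1 = {0, 2, 5, 6}  B2 = {0, 4, 5, 6}  B3 = {0, 3, 5, 6}  B4 = {0, 1, 5, 6}
Tree: B1–B2, B2–B3, B3–B4
Every bag has size at most 4, so the width is 4 − 1 = 3 and tw(G) ≤ 3. For the lower bound: the 4 vertex sets {2,5}, {0,4}, {6}, {3} are disjoint, each induces a connected subgraph, and every pair is joined by at least one edge of G. Contracting each set to a single vertex therefore yields K_{4} as a minor, and since treewidth is minor-monotone, tw(G) ≥ tw(K_{4}) = 3. Therefore the treewidth is 3.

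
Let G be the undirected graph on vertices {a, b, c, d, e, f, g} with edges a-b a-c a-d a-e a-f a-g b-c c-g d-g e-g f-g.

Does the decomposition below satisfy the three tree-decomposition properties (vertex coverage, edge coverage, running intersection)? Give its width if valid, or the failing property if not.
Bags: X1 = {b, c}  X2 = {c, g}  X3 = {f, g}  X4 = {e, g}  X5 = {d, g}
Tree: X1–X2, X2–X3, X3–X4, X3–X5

No — vertex a appears in no bag.

A tree decomposition must satisfy three properties: every vertex lies in some bag; for every edge, both endpoints lie together in some bag; and for every vertex, the bags containing it form a connected subtree. Here vertex a appears in no bag, so the decomposition is invalid.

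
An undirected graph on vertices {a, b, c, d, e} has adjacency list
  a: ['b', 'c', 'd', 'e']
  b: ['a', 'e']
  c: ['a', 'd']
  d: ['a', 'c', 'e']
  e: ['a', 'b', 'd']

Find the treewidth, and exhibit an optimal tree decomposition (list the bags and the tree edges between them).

Treewidth 2.
One such decomposition:
Bags: B1 = {a, d, e}  B2 = {a, c, d}  B3 = {a, b, e}
Tree: B1–B2, B1–B3

Every bag has size at most 3, so the width is 3 − 1 = 2 and tw(G) ≤ 2. Conversely, {a, d, e} is a clique of size 3, and the vertices of any clique must share a bag in every tree decomposition; so some bag has ≥ 3 vertices and tw(G) ≥ 2. Hence tw(G) = 2 exactly.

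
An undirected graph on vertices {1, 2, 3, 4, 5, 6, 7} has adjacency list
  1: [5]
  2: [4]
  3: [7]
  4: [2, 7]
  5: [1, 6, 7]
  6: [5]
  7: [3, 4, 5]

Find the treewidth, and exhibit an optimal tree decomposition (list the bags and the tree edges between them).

Each bag holds 2 vertices, so the decomposition has width 1, which upper-bounds the treewidth. Since G has at least one edge (e.g. 4–2), it is not an edgeless graph, so tw(G) ≥ 1. Hence tw(G) = 1 exactly.

Treewidth 1.
One such decomposition:
Bags: B1 = {2, 4}  B2 = {4, 7}  B3 = {5, 7}  B4 = {5, 6}  B5 = {1, 5}  B6 = {3, 7}
Tree: B1–B2, B2–B3, B3–B4, B3–B5, B2–B6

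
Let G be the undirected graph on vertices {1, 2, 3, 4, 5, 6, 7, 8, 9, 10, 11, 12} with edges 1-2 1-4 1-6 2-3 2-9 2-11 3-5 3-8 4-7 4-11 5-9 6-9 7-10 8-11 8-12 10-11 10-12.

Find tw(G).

A width-3 tree decomposition is:
Bags: B1 = {3, 5, 6, 9}  B2 = {2, 3, 6, 9}  B3 = {1, 2, 3, 6}  B4 = {1, 2, 3, 8}  B5 = {1, 2, 8, 11}  B6 = {1, 4, 8, 11}  B7 = {4, 8, 11, 12}  B8 = {4, 10, 11, 12}  B9 = {4, 7, 10, 12}
Tree: B1–B2, B2–B3, B3–B4, B4–B5, B5–B6, B6–B7, B7–B8, B8–B9
Each bag holds 4 vertices, so the decomposition has width 3, which upper-bounds the treewidth. For the lower bound: the 4 vertex sets {5,6,9}, {3}, {2}, {1,4,8,11} are disjoint, each induces a connected subgraph, and every pair is joined by at least one edge of G. Contracting each set to a single vertex therefore yields K_{4} as a minor, and since treewidth is minor-monotone, tw(G) ≥ tw(K_{4}) = 3. The upper and lower bounds meet at 3, so that is the treewidth.

3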